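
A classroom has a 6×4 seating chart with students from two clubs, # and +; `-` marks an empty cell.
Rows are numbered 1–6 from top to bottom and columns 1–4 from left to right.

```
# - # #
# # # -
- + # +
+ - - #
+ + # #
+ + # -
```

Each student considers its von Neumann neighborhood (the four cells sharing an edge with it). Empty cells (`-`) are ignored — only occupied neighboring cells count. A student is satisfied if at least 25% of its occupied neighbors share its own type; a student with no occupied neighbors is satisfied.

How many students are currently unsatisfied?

2

Row 1: (1,1)# 1/1 ✓ · (1,3)# 2/2 ✓ · (1,4)# 1/1 ✓
Row 2: (2,1)# 2/2 ✓ · (2,2)# 2/3 ✓ · (2,3)# 3/3 ✓
Row 3: (3,2)+ 0/2 ✗ · (3,3)# 1/3 ✓ · (3,4)+ 0/2 ✗
Row 4: (4,1)+ 1/1 ✓ · (4,4)# 1/2 ✓
Row 5: (5,1)+ 3/3 ✓ · (5,2)+ 2/3 ✓ · (5,3)# 2/3 ✓ · (5,4)# 2/2 ✓
Row 6: (6,1)+ 2/2 ✓ · (6,2)+ 2/3 ✓ · (6,3)# 1/2 ✓
Unsatisfied: (3,2), (3,4) — 2 in total.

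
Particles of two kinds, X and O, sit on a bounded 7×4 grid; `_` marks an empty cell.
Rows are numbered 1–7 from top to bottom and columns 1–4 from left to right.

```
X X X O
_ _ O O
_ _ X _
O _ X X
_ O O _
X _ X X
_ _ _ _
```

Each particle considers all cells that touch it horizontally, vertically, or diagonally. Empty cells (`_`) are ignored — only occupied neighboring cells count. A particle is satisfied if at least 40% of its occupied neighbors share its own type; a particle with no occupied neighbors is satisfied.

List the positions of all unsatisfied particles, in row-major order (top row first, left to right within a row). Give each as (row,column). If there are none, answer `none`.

(1,3), (5,3), (6,1), (6,3)

(1,1)X 1/1 ✓
(1,2)X 2/3 ✓
(1,3)X 1/4 ✗
(1,4)O 2/3 ✓
(2,3)O 2/5 ✓
(2,4)O 2/4 ✓
(3,3)X 2/4 ✓
(4,1)O 1/1 ✓
(4,3)X 2/4 ✓
(4,4)X 2/3 ✓
(5,2)O 2/5 ✓
(5,3)O 1/5 ✗
(6,1)X 0/1 ✗
(6,3)X 1/3 ✗
(6,4)X 1/2 ✓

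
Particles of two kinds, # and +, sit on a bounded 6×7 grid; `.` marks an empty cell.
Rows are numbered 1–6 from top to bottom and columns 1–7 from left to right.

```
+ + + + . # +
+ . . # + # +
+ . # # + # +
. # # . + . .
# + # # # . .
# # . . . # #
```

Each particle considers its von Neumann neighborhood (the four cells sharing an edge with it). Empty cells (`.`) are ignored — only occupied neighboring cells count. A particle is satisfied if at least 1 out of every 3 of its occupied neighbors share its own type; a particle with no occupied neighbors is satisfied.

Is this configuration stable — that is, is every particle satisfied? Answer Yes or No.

(1,1)+ 2/2 satisfied
(1,2)+ 2/2 satisfied
(1,3)+ 2/2 satisfied
(1,4)+ 1/2 satisfied
(1,6)# 1/2 satisfied
(1,7)+ 1/2 satisfied
(2,1)+ 2/2 satisfied
(2,4)# 1/3 satisfied
(2,5)+ 1/3 satisfied
(2,6)# 2/4 satisfied
(2,7)+ 2/3 satisfied
(3,1)+ 1/1 satisfied
(3,3)# 2/2 satisfied
(3,4)# 2/3 satisfied
(3,5)+ 2/4 satisfied
(3,6)# 1/3 satisfied
(3,7)+ 1/2 satisfied
(4,2)# 1/2 satisfied
(4,3)# 3/3 satisfied
(4,5)+ 1/2 satisfied
(5,1)# 1/2 satisfied
(5,2)+ 0/4 not
(5,3)# 2/3 satisfied
(5,4)# 2/2 satisfied
(5,5)# 1/2 satisfied
(6,1)# 2/2 satisfied
(6,2)# 1/2 satisfied
(6,6)# 1/1 satisfied
(6,7)# 1/1 satisfied
For instance (5,2) has only 0/4 same-type neighbors, below 1/3.

No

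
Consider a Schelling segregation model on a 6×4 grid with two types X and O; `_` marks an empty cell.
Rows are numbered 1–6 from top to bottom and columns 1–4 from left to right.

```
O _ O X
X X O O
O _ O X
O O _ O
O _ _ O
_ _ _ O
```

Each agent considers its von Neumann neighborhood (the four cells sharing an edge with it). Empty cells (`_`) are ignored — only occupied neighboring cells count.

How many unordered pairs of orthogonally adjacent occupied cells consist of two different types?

8

Scan each occupied cell's neighbors to the right and below so each pair is counted once.
Row 1: O(1,1)–X(2,1)≠ O(1,3)–X(1,4)≠ O(1,3)–O(2,3)= X(1,4)–O(2,4)≠  → 3/4 unlike.
Row 2: X(2,1)–X(2,2)= X(2,1)–O(3,1)≠ X(2,2)–O(2,3)≠ O(2,3)–O(2,4)= O(2,3)–O(3,3)= O(2,4)–X(3,4)≠  → 3/6 unlike.
Row 3: O(3,1)–O(4,1)= O(3,3)–X(3,4)≠ X(3,4)–O(4,4)≠  → 2/3 unlike.
Row 4: O(4,1)–O(4,2)= O(4,1)–O(5,1)= O(4,4)–O(5,4)=  → 0/3 unlike.
Row 5: O(5,4)–O(6,4)=  → 0/1 unlike.
Total adjacent occupied pairs: 17; unlike-type pairs: 8.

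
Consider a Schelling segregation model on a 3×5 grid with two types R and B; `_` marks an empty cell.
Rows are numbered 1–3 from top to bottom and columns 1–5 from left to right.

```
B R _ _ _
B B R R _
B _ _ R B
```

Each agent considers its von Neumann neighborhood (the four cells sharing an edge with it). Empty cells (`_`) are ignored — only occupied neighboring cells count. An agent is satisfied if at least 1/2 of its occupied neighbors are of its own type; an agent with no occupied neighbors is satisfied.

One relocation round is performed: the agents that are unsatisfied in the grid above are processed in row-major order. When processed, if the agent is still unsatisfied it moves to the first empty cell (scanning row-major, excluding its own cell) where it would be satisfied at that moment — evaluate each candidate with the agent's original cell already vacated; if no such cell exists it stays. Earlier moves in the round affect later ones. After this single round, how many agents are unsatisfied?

Initially unsatisfied (in order): (1,2), (2,2), (3,5).
  (1,2) → (1,3).
  (2,2): now satisfied by earlier moves; stays.
  (3,5) → (1,2).
Resulting grid:
B B R _ _
B B R R _
B _ _ R _
All satisfied now.

0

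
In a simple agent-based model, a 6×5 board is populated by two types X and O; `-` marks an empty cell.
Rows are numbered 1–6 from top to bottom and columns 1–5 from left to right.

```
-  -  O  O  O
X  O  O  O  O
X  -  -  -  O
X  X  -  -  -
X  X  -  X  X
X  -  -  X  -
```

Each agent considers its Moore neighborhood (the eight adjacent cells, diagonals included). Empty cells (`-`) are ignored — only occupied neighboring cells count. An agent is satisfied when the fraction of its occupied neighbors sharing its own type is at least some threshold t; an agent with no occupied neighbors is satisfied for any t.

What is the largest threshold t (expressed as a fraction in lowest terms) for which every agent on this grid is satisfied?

1/2

Row 1: (1,3)O 4/4 · (1,4)O 5/5 · (1,5)O 3/3
Row 2: (2,1)X 1/2 · (2,2)O 2/4 · (2,3)O 4/4 · (2,4)O 6/6 · (2,5)O 4/4
Row 3: (3,1)X 3/4 · (3,5)O 2/2
Row 4: (4,1)X 4/4 · (4,2)X 4/4
Row 5: (5,1)X 4/4 · (5,2)X 4/4 · (5,4)X 2/2 · (5,5)X 2/2
Row 6: (6,1)X 2/2 · (6,4)X 2/2
The smallest same-type fraction is 1/2 at (2,1), which reduces to 1/2. Any threshold above that leaves this agent unsatisfied.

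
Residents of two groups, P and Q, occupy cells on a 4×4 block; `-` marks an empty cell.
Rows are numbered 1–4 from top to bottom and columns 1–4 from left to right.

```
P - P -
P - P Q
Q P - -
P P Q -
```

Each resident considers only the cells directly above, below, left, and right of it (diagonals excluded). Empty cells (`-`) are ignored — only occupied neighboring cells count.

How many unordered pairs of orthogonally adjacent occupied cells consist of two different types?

5

Scan each occupied cell's neighbors to the right and below so each pair is counted once.
From row 1: 0 unlike of 2 pairs (running 0/2).
From row 2: 2 unlike of 2 pairs (running 2/4).
From row 3: 2 unlike of 3 pairs (running 4/7).
From row 4: 1 unlike of 2 pairs (running 5/9).
Total adjacent occupied pairs: 9; unlike-type pairs: 5.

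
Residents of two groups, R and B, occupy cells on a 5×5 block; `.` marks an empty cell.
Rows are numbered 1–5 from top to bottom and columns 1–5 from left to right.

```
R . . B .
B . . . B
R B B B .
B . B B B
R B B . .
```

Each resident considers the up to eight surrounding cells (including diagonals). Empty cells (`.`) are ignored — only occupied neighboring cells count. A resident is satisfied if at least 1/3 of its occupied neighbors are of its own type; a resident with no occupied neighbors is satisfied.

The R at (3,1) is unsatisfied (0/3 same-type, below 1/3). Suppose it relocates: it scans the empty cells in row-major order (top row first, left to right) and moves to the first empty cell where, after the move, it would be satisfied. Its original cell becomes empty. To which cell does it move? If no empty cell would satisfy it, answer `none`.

(1,2)

Vacating (3,1). Empty cells in order:
  (1,2): 1/2 same-type → satisfied — stop here.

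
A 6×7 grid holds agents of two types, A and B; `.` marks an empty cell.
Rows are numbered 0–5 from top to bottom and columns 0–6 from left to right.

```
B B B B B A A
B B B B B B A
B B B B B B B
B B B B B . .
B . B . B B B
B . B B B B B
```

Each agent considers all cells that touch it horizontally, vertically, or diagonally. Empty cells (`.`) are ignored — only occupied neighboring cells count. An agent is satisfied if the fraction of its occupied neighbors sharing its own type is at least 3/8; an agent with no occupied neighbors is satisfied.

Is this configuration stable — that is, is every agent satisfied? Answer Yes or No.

Yes

Row 0: (0,0)B 3/3 ✓ · (0,1)B 5/5 ✓ · (0,2)B 5/5 ✓ · (0,3)B 5/5 ✓ · (0,4)B 4/5 ✓ · (0,5)A 2/5 ✓ · (0,6)A 2/3 ✓
Row 1: (1,0)B 5/5 ✓ · (1,1)B 8/8 ✓ · (1,2)B 8/8 ✓ · (1,3)B 8/8 ✓ · (1,4)B 7/8 ✓ · (1,5)B 5/8 ✓ · (1,6)A 2/5 ✓
Row 2: (2,0)B 5/5 ✓ · (2,1)B 8/8 ✓ · (2,2)B 8/8 ✓ · (2,3)B 8/8 ✓ · (2,4)B 7/7 ✓ · (2,5)B 5/6 ✓ · (2,6)B 2/3 ✓
Row 3: (3,0)B 4/4 ✓ · (3,1)B 7/7 ✓ · (3,2)B 6/6 ✓ · (3,3)B 7/7 ✓ · (3,4)B 6/6 ✓
Row 4: (4,0)B 3/3 ✓ · (4,2)B 5/5 ✓ · (4,4)B 6/6 ✓ · (4,5)B 6/6 ✓ · (4,6)B 3/3 ✓
Row 5: (5,0)B 1/1 ✓ · (5,2)B 2/2 ✓ · (5,3)B 4/4 ✓ · (5,4)B 4/4 ✓ · (5,5)B 5/5 ✓ · (5,6)B 3/3 ✓
All meet the threshold, so the configuration is stable.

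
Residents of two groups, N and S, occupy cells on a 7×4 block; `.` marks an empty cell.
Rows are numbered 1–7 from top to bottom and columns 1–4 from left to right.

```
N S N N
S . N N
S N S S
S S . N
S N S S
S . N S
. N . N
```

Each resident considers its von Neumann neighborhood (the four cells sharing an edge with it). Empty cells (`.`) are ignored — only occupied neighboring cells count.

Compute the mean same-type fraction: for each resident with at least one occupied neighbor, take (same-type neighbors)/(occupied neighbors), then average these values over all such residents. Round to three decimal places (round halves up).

0.417

Row 1: (1,1)N 0/2 · (1,2)S 0/2 · (1,3)N 2/3 · (1,4)N 2/2
Row 2: (2,1)S 1/2 · (2,3)N 2/3 · (2,4)N 2/3
Row 3: (3,1)S 2/3 · (3,2)N 0/3 · (3,3)S 1/3 · (3,4)S 1/3
Row 4: (4,1)S 3/3 · (4,2)S 1/3 · (4,4)N 0/2
Row 5: (5,1)S 2/3 · (5,2)N 0/3 · (5,3)S 1/3 · (5,4)S 2/3
Row 6: (6,1)S 1/1 · (6,3)N 0/2 · (6,4)S 1/3
Row 7: (7,2)N — no occupied neighbors · (7,4)N 0/1
Sum over 22 residents: 0/2 + 0/2 + 2/3 + 2/2 + 1/2 + 2/3 + 2/3 + 2/3 + 0/3 + 1/3 + 1/3 + 3/3 + 1/3 + 0/2 + 2/3 + 0/3 + 1/3 + 2/3 + 1/1 + 0/2 + 1/3 + 0/1 = 55/6; mean = 55/6 ÷ 22 = 5/12 = 0.416666… → 0.417.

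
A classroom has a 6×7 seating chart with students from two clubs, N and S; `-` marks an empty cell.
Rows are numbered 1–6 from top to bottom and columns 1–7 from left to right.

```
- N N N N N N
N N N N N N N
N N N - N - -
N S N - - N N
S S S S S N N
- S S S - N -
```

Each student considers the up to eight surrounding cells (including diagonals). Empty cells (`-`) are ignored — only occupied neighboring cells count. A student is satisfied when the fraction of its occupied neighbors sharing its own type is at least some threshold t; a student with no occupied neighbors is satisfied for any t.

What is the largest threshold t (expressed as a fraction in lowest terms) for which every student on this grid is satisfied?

1/3

(1,2)N 4/4
(1,3)N 5/5
(1,4)N 5/5
(1,5)N 5/5
(1,6)N 5/5
(1,7)N 3/3
(2,1)N 4/4
(2,2)N 7/7
(2,3)N 7/7
(2,4)N 7/7
(2,5)N 6/6
(2,6)N 6/6
(2,7)N 3/3
(3,1)N 4/5
(3,2)N 7/8
(3,3)N 5/6
(3,5)N 4/4
(4,1)N 2/5
(4,2)S 3/8
(4,3)N 2/6
(4,6)N 4/5
(4,7)N 3/3
(5,1)S 3/4
(5,2)S 5/7
(5,3)S 6/7
(5,4)S 4/5
(5,5)S 2/5
(5,6)N 4/5
(5,7)N 4/4
(6,2)S 4/4
(6,3)S 5/5
(6,4)S 4/4
(6,6)N 2/3
The smallest same-type fraction is 2/6 at (4,3), which reduces to 1/3. Any threshold above that leaves this student unsatisfied.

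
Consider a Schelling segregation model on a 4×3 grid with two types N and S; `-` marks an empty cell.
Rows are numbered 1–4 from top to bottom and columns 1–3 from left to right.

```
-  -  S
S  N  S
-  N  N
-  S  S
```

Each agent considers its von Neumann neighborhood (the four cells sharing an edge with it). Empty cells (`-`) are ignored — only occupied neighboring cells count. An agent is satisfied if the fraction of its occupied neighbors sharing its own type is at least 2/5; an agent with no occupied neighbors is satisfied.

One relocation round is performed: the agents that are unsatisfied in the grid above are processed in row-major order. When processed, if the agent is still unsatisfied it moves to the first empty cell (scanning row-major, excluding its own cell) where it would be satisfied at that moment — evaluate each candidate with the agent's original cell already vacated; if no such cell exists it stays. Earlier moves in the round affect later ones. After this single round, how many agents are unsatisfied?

0

Initially unsatisfied (in order): (2,1), (2,2), (2,3), (3,3).
  (2,1) → (1,1).
  (2,2): now satisfied by earlier moves; stays.
  (2,3) → (1,2).
  (3,3): now satisfied by earlier moves; stays.
Resulting grid:
S S S
- N -
- N N
- S S
All satisfied now.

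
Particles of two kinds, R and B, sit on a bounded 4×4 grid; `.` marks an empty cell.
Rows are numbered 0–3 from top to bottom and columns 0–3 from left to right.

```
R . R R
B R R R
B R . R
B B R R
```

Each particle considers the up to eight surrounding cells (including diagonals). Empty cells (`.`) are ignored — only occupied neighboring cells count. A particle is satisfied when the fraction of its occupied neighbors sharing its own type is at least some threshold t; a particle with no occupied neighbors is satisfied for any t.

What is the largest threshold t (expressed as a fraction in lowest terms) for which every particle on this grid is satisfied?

(0,0)R 1/2
(0,2)R 4/4
(0,3)R 3/3
(1,0)B 1/4
(1,1)R 4/6
(1,2)R 6/6
(1,3)R 4/4
(2,0)B 3/5
(2,1)R 3/7
(2,3)R 4/4
(3,0)B 2/3
(3,1)B 2/4
(3,2)R 3/4
(3,3)R 2/2
The smallest same-type fraction is 1/4 at (1,0), which reduces to 1/4. Any threshold above that leaves this particle unsatisfied.

1/4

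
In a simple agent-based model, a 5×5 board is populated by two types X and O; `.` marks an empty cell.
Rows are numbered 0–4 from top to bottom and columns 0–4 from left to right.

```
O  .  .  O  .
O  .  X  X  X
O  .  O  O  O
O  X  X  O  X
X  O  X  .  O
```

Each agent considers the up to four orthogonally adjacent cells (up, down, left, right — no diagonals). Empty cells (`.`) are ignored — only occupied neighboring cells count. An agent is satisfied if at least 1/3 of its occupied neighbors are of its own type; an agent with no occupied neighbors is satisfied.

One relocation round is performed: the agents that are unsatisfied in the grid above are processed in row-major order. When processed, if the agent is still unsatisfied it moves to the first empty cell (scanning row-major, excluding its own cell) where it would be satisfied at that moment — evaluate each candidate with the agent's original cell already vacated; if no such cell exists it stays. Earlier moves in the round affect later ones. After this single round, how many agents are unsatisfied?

0

Initially unsatisfied (in order): (0,3), (3,4), (4,0), (4,1), (4,4).
  (0,3) → (0,1).
  (3,4) → (0,2).
  (4,0) → (0,3).
  (4,1) → (1,1).
  (4,4): now satisfied by earlier moves; stays.
Resulting grid:
O O X X .
O O X X X
O . O O O
O X X O .
. . X . O
All satisfied now.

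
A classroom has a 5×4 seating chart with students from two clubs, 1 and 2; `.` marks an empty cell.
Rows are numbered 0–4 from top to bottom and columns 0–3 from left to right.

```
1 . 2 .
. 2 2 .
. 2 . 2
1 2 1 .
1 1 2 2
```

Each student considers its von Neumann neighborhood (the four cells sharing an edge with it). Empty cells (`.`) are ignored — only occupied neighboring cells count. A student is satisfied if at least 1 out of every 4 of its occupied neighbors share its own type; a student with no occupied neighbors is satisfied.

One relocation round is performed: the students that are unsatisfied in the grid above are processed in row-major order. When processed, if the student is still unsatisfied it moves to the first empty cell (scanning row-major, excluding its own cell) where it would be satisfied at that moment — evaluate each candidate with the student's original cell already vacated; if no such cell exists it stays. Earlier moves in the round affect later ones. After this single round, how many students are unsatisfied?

Initially unsatisfied (in order): (3,2).
  (3,2) → (0,1).
Resulting grid:
1 1 2 .
. 2 2 .
. 2 . 2
1 2 . .
1 1 2 2
All satisfied now.

0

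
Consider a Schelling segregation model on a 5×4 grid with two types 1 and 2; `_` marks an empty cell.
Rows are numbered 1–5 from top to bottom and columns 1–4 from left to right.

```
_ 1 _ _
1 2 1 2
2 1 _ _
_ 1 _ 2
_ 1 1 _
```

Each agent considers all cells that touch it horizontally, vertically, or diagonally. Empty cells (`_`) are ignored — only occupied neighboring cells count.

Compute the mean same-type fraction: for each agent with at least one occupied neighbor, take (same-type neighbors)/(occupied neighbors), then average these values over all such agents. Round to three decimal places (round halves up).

0.467

(1,2)1 2/3
(2,1)1 2/4
(2,2)2 1/5
(2,3)1 2/4
(2,4)2 0/1
(3,1)2 1/4
(3,2)1 3/5
(4,2)1 3/4
(4,4)2 0/1
(5,2)1 2/2
(5,3)1 2/3
Sum over 11 agents: 2/3 + 2/4 + 1/5 + 2/4 + 0/1 + 1/4 + 3/5 + 3/4 + 0/1 + 2/2 + 2/3 = 77/15; mean = 77/15 ÷ 11 = 7/15 = 0.466666… → 0.467.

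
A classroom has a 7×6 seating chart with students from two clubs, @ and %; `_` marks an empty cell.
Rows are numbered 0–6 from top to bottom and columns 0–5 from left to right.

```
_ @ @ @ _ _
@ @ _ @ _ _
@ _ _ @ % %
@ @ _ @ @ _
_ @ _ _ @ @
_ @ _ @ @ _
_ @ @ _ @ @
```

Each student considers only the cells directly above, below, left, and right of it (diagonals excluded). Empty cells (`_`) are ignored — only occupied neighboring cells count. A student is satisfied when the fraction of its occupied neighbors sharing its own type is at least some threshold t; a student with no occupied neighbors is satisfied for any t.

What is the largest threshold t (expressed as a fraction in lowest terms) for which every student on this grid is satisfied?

Row 0: (0,1)@ 2/2 · (0,2)@ 2/2 · (0,3)@ 2/2
Row 1: (1,0)@ 2/2 · (1,1)@ 2/2 · (1,3)@ 2/2
Row 2: (2,0)@ 2/2 · (2,3)@ 2/3 · (2,4)% 1/3 · (2,5)% 1/1
Row 3: (3,0)@ 2/2 · (3,1)@ 2/2 · (3,3)@ 2/2 · (3,4)@ 2/3
Row 4: (4,1)@ 2/2 · (4,4)@ 3/3 · (4,5)@ 1/1
Row 5: (5,1)@ 2/2 · (5,3)@ 1/1 · (5,4)@ 3/3
Row 6: (6,1)@ 2/2 · (6,2)@ 1/1 · (6,4)@ 2/2 · (6,5)@ 1/1
The smallest same-type fraction is 1/3 at (2,4), which reduces to 1/3. Any threshold above that leaves this student unsatisfied.

1/3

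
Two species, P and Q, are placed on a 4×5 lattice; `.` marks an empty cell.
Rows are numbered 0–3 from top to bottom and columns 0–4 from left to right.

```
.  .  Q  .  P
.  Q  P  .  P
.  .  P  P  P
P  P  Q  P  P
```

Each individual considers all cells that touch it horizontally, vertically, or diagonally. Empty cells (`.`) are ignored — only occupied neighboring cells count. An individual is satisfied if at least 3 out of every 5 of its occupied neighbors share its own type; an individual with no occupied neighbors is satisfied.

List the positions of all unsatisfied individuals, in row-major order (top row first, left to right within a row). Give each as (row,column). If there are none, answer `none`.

(0,2), (1,1), (1,2), (3,2)

Row 0: (0,2)Q 1/2 unhappy · (0,4)P 1/1 ok
Row 1: (1,1)Q 1/3 unhappy · (1,2)P 2/4 unhappy · (1,4)P 3/3 ok
Row 2: (2,2)P 4/6 ok · (2,3)P 6/7 ok · (2,4)P 4/4 ok
Row 3: (3,0)P 1/1 ok · (3,1)P 2/3 ok · (3,2)Q 0/4 unhappy · (3,3)P 4/5 ok · (3,4)P 3/3 ok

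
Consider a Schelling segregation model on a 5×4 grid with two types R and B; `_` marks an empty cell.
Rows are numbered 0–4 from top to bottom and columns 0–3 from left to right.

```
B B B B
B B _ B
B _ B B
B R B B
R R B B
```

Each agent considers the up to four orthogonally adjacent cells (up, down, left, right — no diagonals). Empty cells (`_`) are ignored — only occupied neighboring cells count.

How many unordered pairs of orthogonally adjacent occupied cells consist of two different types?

Scan each occupied cell's neighbors to the right and below so each pair is counted once.
From row 0: 0 unlike of 6 pairs (running 0/6).
From row 1: 0 unlike of 3 pairs (running 0/9).
From row 2: 0 unlike of 4 pairs (running 0/13).
From row 3: 3 unlike of 7 pairs (running 3/20).
From row 4: 1 unlike of 3 pairs (running 4/23).
Total adjacent occupied pairs: 23; unlike-type pairs: 4.

4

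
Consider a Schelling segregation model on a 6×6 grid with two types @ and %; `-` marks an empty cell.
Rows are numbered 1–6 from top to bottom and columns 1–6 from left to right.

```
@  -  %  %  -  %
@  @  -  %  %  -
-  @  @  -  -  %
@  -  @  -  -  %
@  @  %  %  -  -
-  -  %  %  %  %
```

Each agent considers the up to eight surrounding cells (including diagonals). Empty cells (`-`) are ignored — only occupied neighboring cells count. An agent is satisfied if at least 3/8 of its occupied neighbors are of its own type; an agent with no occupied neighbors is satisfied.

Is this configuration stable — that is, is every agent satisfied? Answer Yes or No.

Yes

(1,1)@ 2/2 ok
(1,3)% 2/3 ok
(1,4)% 3/3 ok
(1,6)% 1/1 ok
(2,1)@ 3/3 ok
(2,2)@ 4/5 ok
(2,4)% 3/4 ok
(2,5)% 4/4 ok
(3,2)@ 5/5 ok
(3,3)@ 3/4 ok
(3,6)% 2/2 ok
(4,1)@ 3/3 ok
(4,3)@ 3/5 ok
(4,6)% 1/1 ok
(5,1)@ 2/2 ok
(5,2)@ 3/5 ok
(5,3)% 3/5 ok
(5,4)% 4/5 ok
(6,3)% 3/4 ok
(6,4)% 4/4 ok
(6,5)% 3/3 ok
(6,6)% 1/1 ok
All meet the threshold, so the configuration is stable.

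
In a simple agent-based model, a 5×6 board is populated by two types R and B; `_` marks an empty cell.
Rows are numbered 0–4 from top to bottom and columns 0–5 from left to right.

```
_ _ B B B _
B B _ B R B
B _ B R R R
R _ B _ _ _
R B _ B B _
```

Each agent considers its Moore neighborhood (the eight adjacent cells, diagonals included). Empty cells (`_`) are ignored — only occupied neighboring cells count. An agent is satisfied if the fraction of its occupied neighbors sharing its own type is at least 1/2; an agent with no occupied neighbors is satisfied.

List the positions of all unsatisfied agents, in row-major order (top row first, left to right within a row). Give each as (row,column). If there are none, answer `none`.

Row 0: (0,2)B 3/3 ok · (0,3)B 3/4 ok · (0,4)B 3/4 ok
Row 1: (1,0)B 2/2 ok · (1,1)B 4/4 ok · (1,3)B 4/7 ok · (1,4)R 3/7 unhappy · (1,5)B 1/4 unhappy
Row 2: (2,0)B 2/3 ok · (2,2)B 3/4 ok · (2,3)R 2/5 unhappy · (2,4)R 3/5 ok · (2,5)R 2/3 ok
Row 3: (3,0)R 1/3 unhappy · (3,2)B 3/4 ok
Row 4: (4,0)R 1/2 ok · (4,1)B 1/3 unhappy · (4,3)B 2/2 ok · (4,4)B 1/1 ok

(1,4), (1,5), (2,3), (3,0), (4,1)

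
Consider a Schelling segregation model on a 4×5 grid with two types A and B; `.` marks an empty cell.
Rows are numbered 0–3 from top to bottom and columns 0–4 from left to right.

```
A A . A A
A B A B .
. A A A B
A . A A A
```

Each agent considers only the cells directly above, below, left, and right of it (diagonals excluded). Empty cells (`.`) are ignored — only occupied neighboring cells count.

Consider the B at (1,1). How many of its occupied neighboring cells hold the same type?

Occupied neighbors of (1,1): (0,1)=A, (2,1)=A, (1,0)=A, (1,2)=A.
Same type (B): 0 of 4.

0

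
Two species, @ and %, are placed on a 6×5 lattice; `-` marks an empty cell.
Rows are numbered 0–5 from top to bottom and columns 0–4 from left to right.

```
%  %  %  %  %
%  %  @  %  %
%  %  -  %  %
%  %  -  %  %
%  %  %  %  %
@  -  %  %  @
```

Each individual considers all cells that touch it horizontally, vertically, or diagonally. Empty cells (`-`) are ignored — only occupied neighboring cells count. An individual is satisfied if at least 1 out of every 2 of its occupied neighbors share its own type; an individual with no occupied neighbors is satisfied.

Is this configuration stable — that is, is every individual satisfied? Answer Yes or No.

No

(0,0)% 3/3 ✓
(0,1)% 4/5 ✓
(0,2)% 4/5 ✓
(0,3)% 4/5 ✓
(0,4)% 3/3 ✓
(1,0)% 5/5 ✓
(1,1)% 6/7 ✓
(1,2)@ 0/7 ✗
(1,3)% 6/7 ✓
(1,4)% 5/5 ✓
(2,0)% 5/5 ✓
(2,1)% 5/6 ✓
(2,3)% 5/6 ✓
(2,4)% 5/5 ✓
(3,0)% 5/5 ✓
(3,1)% 6/6 ✓
(3,3)% 6/6 ✓
(3,4)% 5/5 ✓
(4,0)% 3/4 ✓
(4,1)% 5/6 ✓
(4,2)% 6/6 ✓
(4,3)% 6/7 ✓
(4,4)% 4/5 ✓
(5,0)@ 0/2 ✗
(5,2)% 4/4 ✓
(5,3)% 4/5 ✓
(5,4)@ 0/3 ✗
For instance (1,2) has only 0/7 same-type neighbors, below 1/2.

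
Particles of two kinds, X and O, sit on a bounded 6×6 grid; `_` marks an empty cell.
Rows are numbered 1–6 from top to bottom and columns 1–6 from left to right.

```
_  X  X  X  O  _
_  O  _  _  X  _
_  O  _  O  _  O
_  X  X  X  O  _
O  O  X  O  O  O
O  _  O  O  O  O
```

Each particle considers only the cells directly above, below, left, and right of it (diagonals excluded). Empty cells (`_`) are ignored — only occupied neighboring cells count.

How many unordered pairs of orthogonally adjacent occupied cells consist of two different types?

11

Scan each occupied cell's neighbors to the right and below so each pair is counted once.
From row 1: 3 unlike of 5 pairs (running 3/5).
From row 2: 0 unlike of 1 pairs (running 3/6).
From row 3: 2 unlike of 2 pairs (running 5/8).
From row 4: 3 unlike of 7 pairs (running 8/15).
From row 5: 3 unlike of 10 pairs (running 11/25).
From row 6: 0 unlike of 3 pairs (running 11/28).
Total adjacent occupied pairs: 28; unlike-type pairs: 11.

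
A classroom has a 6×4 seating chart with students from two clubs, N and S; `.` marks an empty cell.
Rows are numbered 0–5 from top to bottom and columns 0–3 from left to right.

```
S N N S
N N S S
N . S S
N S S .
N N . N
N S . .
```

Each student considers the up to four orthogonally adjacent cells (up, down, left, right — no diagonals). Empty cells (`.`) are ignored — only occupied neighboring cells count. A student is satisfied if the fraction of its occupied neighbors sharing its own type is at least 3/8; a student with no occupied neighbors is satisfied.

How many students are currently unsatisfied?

(0,0)S 0/2 not
(0,1)N 2/3 satisfied
(0,2)N 1/3 not
(0,3)S 1/2 satisfied
(1,0)N 2/3 satisfied
(1,1)N 2/3 satisfied
(1,2)S 2/4 satisfied
(1,3)S 3/3 satisfied
(2,0)N 2/2 satisfied
(2,2)S 3/3 satisfied
(2,3)S 2/2 satisfied
(3,0)N 2/3 satisfied
(3,1)S 1/3 not
(3,2)S 2/2 satisfied
(4,0)N 3/3 satisfied
(4,1)N 1/3 not
(4,3)N 0/0 satisfied
(5,0)N 1/2 satisfied
(5,1)S 0/2 not
Unsatisfied: (0,0), (0,2), (3,1), (4,1), (5,1) — 5 in total.

5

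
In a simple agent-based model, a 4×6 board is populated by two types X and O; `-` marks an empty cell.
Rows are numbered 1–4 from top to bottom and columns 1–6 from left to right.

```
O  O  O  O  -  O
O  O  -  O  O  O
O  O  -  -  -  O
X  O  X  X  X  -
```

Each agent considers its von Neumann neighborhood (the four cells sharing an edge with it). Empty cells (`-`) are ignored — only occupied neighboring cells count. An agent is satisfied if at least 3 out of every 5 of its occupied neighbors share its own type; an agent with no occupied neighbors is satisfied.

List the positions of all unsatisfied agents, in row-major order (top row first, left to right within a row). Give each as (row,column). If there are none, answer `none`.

Row 1: (1,1)O 2/2 ✓ · (1,2)O 3/3 ✓ · (1,3)O 2/2 ✓ · (1,4)O 2/2 ✓ · (1,6)O 1/1 ✓
Row 2: (2,1)O 3/3 ✓ · (2,2)O 3/3 ✓ · (2,4)O 2/2 ✓ · (2,5)O 2/2 ✓ · (2,6)O 3/3 ✓
Row 3: (3,1)O 2/3 ✓ · (3,2)O 3/3 ✓ · (3,6)O 1/1 ✓
Row 4: (4,1)X 0/2 ✗ · (4,2)O 1/3 ✗ · (4,3)X 1/2 ✗ · (4,4)X 2/2 ✓ · (4,5)X 1/1 ✓

(4,1), (4,2), (4,3)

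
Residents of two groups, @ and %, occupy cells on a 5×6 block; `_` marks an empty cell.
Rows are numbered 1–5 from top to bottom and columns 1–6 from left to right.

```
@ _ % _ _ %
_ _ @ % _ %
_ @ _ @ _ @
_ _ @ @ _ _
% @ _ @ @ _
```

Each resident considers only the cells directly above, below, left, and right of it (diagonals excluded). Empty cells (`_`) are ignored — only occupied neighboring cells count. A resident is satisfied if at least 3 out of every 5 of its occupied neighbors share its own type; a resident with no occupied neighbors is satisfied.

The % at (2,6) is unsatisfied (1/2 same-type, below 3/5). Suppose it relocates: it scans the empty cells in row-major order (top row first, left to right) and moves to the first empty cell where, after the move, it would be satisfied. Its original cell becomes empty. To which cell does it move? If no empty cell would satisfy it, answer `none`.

(1,4)

Vacating (2,6). Empty cells in order:
  (1,2): 1/2 same-type → still unsatisfied.
  (1,4): 2/2 same-type → satisfied — stop here.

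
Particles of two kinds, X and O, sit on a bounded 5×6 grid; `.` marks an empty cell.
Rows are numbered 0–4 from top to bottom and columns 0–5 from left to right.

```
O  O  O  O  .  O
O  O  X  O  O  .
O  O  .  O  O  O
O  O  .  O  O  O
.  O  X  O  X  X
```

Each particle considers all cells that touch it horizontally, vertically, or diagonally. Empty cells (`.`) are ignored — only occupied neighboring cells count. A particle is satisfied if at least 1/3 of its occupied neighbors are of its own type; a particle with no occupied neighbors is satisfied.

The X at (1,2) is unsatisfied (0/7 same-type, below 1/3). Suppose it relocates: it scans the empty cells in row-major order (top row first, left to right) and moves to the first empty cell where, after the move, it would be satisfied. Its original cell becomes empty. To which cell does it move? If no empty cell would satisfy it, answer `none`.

Vacating (1,2). Empty cells in order:
  (0,4): 0/4 same-type → still unsatisfied.
  (1,5): 0/4 same-type → still unsatisfied.
  (2,2): 0/6 same-type → still unsatisfied.
  (3,2): 1/7 same-type → still unsatisfied.
  (4,0): 0/3 same-type → still unsatisfied.

none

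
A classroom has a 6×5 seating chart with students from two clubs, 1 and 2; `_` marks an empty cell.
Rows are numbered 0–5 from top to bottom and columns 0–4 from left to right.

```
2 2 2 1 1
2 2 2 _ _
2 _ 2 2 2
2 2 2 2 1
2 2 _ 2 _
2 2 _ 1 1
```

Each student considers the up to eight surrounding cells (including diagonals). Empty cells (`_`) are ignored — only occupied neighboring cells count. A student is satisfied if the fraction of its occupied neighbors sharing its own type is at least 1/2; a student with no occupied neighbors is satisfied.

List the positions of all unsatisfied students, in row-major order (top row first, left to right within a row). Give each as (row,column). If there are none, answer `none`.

(0,0)2 3/3 satisfied
(0,1)2 5/5 satisfied
(0,2)2 3/4 satisfied
(0,3)1 1/3 not
(0,4)1 1/1 satisfied
(1,0)2 4/4 satisfied
(1,1)2 7/7 satisfied
(1,2)2 5/6 satisfied
(2,0)2 4/4 satisfied
(2,2)2 6/6 satisfied
(2,3)2 5/6 satisfied
(2,4)2 2/3 satisfied
(3,0)2 4/4 satisfied
(3,1)2 6/6 satisfied
(3,2)2 6/6 satisfied
(3,3)2 5/6 satisfied
(3,4)1 0/4 not
(4,0)2 5/5 satisfied
(4,1)2 6/6 satisfied
(4,3)2 2/5 not
(5,0)2 3/3 satisfied
(5,1)2 3/3 satisfied
(5,3)1 1/2 satisfied
(5,4)1 1/2 satisfied

(0,3), (3,4), (4,3)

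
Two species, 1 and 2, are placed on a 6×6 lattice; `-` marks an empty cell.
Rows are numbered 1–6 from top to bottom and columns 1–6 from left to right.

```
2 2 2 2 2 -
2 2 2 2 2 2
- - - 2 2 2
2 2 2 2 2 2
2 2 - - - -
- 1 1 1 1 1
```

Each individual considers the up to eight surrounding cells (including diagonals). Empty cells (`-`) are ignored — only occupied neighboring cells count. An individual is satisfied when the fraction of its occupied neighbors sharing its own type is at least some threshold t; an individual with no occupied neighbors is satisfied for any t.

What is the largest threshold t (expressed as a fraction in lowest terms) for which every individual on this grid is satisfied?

1/3

Row 1: (1,1)2 3/3 · (1,2)2 5/5 · (1,3)2 5/5 · (1,4)2 5/5 · (1,5)2 4/4
Row 2: (2,1)2 3/3 · (2,2)2 5/5 · (2,3)2 6/6 · (2,4)2 7/7 · (2,5)2 7/7 · (2,6)2 4/4
Row 3: (3,4)2 7/7 · (3,5)2 8/8 · (3,6)2 5/5
Row 4: (4,1)2 3/3 · (4,2)2 4/4 · (4,3)2 4/4 · (4,4)2 4/4 · (4,5)2 5/5 · (4,6)2 3/3
Row 5: (5,1)2 3/4 · (5,2)2 4/6
Row 6: (6,2)1 1/3 · (6,3)1 2/3 · (6,4)1 2/2 · (6,5)1 2/2 · (6,6)1 1/1
The smallest same-type fraction is 1/3 at (6,2), which reduces to 1/3. Any threshold above that leaves this individual unsatisfied.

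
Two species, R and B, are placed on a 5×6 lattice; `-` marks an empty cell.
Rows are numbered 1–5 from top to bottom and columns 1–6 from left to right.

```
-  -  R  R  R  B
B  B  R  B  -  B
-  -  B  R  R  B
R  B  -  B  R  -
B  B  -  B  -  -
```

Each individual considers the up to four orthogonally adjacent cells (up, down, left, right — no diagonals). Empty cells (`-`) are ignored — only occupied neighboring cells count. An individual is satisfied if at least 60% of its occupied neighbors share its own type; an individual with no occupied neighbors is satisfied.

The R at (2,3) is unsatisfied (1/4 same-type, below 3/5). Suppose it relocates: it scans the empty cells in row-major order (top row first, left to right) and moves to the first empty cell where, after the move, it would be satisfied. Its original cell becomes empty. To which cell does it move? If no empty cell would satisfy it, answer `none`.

(5,6)

Vacating (2,3). Empty cells in order:
  (1,1): 0/1 same-type → still unsatisfied.
  (1,2): 1/2 same-type → still unsatisfied.
  (2,5): 2/4 same-type → still unsatisfied.
  (3,1): 1/2 same-type → still unsatisfied.
  (3,2): 0/3 same-type → still unsatisfied.
  (4,3): 0/3 same-type → still unsatisfied.
  (4,6): 1/2 same-type → still unsatisfied.
  (5,3): 0/2 same-type → still unsatisfied.
  (5,5): 1/2 same-type → still unsatisfied.
  (5,6): 0/0 same-type → satisfied — stop here.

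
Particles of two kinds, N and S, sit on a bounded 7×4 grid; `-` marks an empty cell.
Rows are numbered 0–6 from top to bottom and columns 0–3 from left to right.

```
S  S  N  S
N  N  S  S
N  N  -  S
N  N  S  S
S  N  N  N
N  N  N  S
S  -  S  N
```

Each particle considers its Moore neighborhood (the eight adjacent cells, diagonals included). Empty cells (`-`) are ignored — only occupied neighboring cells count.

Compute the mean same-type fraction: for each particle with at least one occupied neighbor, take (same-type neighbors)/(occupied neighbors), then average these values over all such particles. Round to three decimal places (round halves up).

0.517

(0,0)S 1/3
(0,1)S 2/5
(0,2)N 1/5
(0,3)S 2/3
(1,0)N 3/5
(1,1)N 4/7
(1,2)S 4/7
(1,3)S 3/4
(2,0)N 5/5
(2,1)N 5/7
(2,3)S 4/4
(3,0)N 4/5
(3,1)N 5/7
(3,2)S 2/7
(3,3)S 2/4
(4,0)S 0/5
(4,1)N 6/8
(4,2)N 5/8
(4,3)N 2/5
(5,0)N 2/4
(5,1)N 4/7
(5,2)N 5/7
(5,3)S 1/5
(6,0)S 0/2
(6,2)S 1/4
(6,3)N 1/3
Sum over 26 particles: 1/3 + 2/5 + 1/5 + 2/3 + 3/5 + 4/7 + 4/7 + 3/4 + 5/5 + 5/7 + 4/4 + 4/5 + 5/7 + 2/7 + 2/4 + 0/5 + 6/8 + 5/8 + 2/5 + 2/4 + 4/7 + 5/7 + 1/5 + 0/2 + 1/4 + 1/3 = 11299/840; mean = 11299/840 ÷ 26 = 11299/21840 = 0.517353… → 0.517.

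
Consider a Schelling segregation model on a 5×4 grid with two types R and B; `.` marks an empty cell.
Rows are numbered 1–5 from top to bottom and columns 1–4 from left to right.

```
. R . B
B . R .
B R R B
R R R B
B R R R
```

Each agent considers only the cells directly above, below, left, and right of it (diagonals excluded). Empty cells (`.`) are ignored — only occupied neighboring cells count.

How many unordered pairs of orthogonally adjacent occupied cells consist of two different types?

Scan each occupied cell's neighbors to the right and below so each pair is counted once.
Row 2: B(2,1)–B(3,1)= R(2,3)–R(3,3)=  → 0/2 unlike.
Row 3: B(3,1)–R(3,2)≠ B(3,1)–R(4,1)≠ R(3,2)–R(3,3)= R(3,2)–R(4,2)= R(3,3)–B(3,4)≠ R(3,3)–R(4,3)= B(3,4)–B(4,4)=  → 3/7 unlike.
Row 4: R(4,1)–R(4,2)= R(4,1)–B(5,1)≠ R(4,2)–R(4,3)= R(4,2)–R(5,2)= R(4,3)–B(4,4)≠ R(4,3)–R(5,3)= B(4,4)–R(5,4)≠  → 3/7 unlike.
Row 5: B(5,1)–R(5,2)≠ R(5,2)–R(5,3)= R(5,3)–R(5,4)=  → 1/3 unlike.
Total adjacent occupied pairs: 19; unlike-type pairs: 7.

7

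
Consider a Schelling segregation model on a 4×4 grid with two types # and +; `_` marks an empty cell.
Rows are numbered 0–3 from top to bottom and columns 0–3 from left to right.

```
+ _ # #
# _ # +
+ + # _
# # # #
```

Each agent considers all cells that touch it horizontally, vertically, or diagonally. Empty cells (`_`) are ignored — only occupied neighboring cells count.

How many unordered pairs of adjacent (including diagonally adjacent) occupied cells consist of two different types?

14

Scan each occupied cell's neighbors to the right and below (and the two forward diagonals) so each pair is counted once.
Row 0: +(0,0)–#(1,0)≠ #(0,2)–#(0,3)= #(0,2)–#(1,2)= #(0,2)–+(1,3)≠ #(0,3)–+(1,3)≠ #(0,3)–#(1,2)=  → 3/6 unlike.
Row 1: #(1,0)–+(2,0)≠ #(1,0)–+(2,1)≠ #(1,2)–+(1,3)≠ #(1,2)–#(2,2)= #(1,2)–+(2,1)≠ +(1,3)–#(2,2)≠  → 5/6 unlike.
Row 2: +(2,0)–+(2,1)= +(2,0)–#(3,0)≠ +(2,0)–#(3,1)≠ +(2,1)–#(2,2)≠ +(2,1)–#(3,1)≠ +(2,1)–#(3,2)≠ +(2,1)–#(3,0)≠ #(2,2)–#(3,2)= #(2,2)–#(3,3)= #(2,2)–#(3,1)=  → 6/10 unlike.
Row 3: #(3,0)–#(3,1)= #(3,1)–#(3,2)= #(3,2)–#(3,3)=  → 0/3 unlike.
Total adjacent occupied pairs: 25; unlike-type pairs: 14.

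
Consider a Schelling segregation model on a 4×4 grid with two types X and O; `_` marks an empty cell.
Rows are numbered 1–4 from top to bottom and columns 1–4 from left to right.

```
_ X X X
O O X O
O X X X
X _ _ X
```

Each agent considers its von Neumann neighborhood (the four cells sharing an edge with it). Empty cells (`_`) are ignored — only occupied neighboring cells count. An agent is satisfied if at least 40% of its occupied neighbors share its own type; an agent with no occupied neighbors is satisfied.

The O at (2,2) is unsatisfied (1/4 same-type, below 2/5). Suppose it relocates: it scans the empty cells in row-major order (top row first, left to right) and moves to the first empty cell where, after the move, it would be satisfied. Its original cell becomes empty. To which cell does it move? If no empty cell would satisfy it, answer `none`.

Vacating (2,2). Empty cells in order:
  (1,1): 1/2 same-type → satisfied — stop here.

(1,1)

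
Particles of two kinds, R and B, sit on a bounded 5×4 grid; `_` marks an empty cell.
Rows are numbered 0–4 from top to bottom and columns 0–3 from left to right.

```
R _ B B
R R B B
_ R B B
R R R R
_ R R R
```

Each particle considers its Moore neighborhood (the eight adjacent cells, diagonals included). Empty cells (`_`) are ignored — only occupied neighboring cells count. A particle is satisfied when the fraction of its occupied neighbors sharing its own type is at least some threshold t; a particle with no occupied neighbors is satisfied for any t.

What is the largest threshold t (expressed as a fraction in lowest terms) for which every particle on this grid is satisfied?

Row 0: (0,0)R 2/2 · (0,2)B 3/4 · (0,3)B 3/3
Row 1: (1,0)R 3/3 · (1,1)R 3/6 · (1,2)B 5/7 · (1,3)B 5/5
Row 2: (2,1)R 5/7 · (2,2)B 3/8 · (2,3)B 3/5
Row 3: (3,0)R 3/3 · (3,1)R 5/6 · (3,2)R 6/8 · (3,3)R 3/5
Row 4: (4,1)R 4/4 · (4,2)R 5/5 · (4,3)R 3/3
The smallest same-type fraction is 3/8 at (2,2), which reduces to 3/8. Any threshold above that leaves this particle unsatisfied.

3/8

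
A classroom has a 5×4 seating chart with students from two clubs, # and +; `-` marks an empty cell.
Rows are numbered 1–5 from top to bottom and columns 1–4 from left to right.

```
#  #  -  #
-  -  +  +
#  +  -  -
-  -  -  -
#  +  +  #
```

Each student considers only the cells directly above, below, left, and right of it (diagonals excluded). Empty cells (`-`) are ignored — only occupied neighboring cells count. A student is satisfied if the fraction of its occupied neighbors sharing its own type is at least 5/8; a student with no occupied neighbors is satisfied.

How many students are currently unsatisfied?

(1,1)# 1/1 ✓
(1,2)# 1/1 ✓
(1,4)# 0/1 ✗
(2,3)+ 1/1 ✓
(2,4)+ 1/2 ✗
(3,1)# 0/1 ✗
(3,2)+ 0/1 ✗
(5,1)# 0/1 ✗
(5,2)+ 1/2 ✗
(5,3)+ 1/2 ✗
(5,4)# 0/1 ✗
Unsatisfied: (1,4), (2,4), (3,1), (3,2), (5,1), (5,2), (5,3), (5,4) — 8 in total.

8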